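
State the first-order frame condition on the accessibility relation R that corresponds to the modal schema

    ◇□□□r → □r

This is a Sahlqvist (Geach-type) schema ◇^1□^3r → □^1◇^0r.
Minimal-valuation argument: fix x; take any y with xR^1y and any z with xR^1z. Set V(r) to the set of worlds R-reachable from y in exactly 3 steps. Then □^3r holds at y, so the antecedent holds at x; validity forces ◇^0r at z, giving a w with zR^0w and yR^3w.
First-order correspondent: ∀x ∀y ∀z ((xRy ∧ xRz) → ∃w (yR³w ∧ z = w)).

∀x ∀y ∀z ((xRy ∧ xRz) → ∃w (yR³w ∧ z = w))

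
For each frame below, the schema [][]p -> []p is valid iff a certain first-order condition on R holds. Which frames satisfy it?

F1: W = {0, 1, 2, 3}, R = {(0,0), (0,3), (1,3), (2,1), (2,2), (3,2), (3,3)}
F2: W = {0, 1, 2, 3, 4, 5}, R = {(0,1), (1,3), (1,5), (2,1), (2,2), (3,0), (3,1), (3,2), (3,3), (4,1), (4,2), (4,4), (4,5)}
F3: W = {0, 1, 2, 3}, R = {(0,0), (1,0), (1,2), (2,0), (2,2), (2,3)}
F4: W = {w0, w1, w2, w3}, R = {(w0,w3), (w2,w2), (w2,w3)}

F1, F3

Frame correspondent (Sahlqvist): forall x forall y (Rxy -> exists z (Rxz & Rzy)) — i.e. density.
F1: condition met.
F2: fails — R01 but no z with R0z and Rz1.
F3: condition met.
F4: fails — Rw0w3 but no z with Rw0z and Rzw3.
Valid on: F1, F3.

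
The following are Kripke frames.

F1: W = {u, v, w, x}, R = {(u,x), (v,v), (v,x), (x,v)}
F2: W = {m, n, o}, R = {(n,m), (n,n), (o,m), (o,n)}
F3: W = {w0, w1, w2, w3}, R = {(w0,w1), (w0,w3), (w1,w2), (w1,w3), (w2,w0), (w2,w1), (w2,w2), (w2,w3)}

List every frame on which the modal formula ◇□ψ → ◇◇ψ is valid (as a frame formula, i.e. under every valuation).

F1

Frame correspondent (Sahlqvist): ∀x ∀y (xRy → ∃w (yRw ∧ xR²w)) — i.e. a generalized confluence (Geach) condition.
F1: satisfies the condition.
F2: fails — nRm but no w with mRw and nR²w.
F3: fails — w0Rw3 but no w with w3Rw and w0R²w.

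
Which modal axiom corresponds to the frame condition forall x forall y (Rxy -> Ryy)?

The condition is shift-reflexivity. The T□ schema □(□s → s) defines it.
Suppose □(□s→s) is valid. Take Rxy and set V(s)={w : Ryw}. Then at y, □s holds; since □(□s→s) at x, □s→s at y, so s at y, i.e. Ryy.

□(□s → s)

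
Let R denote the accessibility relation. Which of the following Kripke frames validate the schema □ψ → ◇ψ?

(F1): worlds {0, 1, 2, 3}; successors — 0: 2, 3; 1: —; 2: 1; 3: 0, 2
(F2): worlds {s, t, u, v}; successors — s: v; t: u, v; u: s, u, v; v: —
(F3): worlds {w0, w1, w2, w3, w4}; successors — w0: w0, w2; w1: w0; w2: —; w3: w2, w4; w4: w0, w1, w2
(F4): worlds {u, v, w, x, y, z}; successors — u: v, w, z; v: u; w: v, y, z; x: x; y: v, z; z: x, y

Frame correspondent (Sahlqvist): ∀x ∃y Rxy — i.e. seriality.
(F1): fails — world 1 has no successor.
(F2): fails — world v has no successor.
(F3): fails — world w2 has no successor.
(F4): condition met.
Valid on: (F4).

(F4)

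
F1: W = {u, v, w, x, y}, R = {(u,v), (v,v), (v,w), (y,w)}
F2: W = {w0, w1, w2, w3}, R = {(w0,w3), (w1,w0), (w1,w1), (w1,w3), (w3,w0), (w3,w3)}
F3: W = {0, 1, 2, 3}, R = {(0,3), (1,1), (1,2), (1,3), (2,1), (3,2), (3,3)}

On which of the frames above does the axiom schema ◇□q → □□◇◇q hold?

F2, F3

This is the axiom for a generalized confluence (Geach) condition; its first-order frame correspondent is ∀x ∀y ∀z ((xRy ∧ xR²z) → ∃w (yRw ∧ zR²w)).
F1: fails — uRv, uR²w but no t with vRt and wR²t.
F2: holds.
F3: holds.
Valid on: F2, F3.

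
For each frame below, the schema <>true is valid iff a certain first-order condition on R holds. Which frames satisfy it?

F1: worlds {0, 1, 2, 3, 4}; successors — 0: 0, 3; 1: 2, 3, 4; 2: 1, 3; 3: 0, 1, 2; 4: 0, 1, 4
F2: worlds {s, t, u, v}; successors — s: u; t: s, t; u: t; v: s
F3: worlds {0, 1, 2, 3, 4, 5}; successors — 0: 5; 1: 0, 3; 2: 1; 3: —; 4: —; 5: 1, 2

The schema corresponds to seriality: forall x exists y Rxy.
F1: condition met.
F2: condition met.
F3: fails — world 3 has no successor.
Valid on: F1, F2.

F1, F2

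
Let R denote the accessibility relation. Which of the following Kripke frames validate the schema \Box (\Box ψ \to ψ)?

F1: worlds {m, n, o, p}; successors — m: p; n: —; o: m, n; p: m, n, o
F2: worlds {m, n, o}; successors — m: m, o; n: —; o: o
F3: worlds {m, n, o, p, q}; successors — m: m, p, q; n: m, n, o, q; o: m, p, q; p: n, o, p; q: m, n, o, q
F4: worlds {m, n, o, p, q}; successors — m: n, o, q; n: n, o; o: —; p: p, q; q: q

Frame correspondent (Sahlqvist): \forall x \forall y (Rxy \to Ryy) — i.e. shift-reflexivity.
F1: fails — Rom but not Rmm.
F2: condition met.
F3: fails — Rno but not Roo.
F4: fails — Rno but not Roo.
Valid on: F2.

F2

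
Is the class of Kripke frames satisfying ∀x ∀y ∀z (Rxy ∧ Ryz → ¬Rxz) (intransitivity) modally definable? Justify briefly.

Any modally definable frame class is closed under surjective bounded morphisms.
The 7-cycle (worlds 0,1,2,3,4,5,6 with 0→1→2→3→4→5→6→0) is intransitive. Mapping every world to a single reflexive point • is a surjective bounded morphism; the reflexive point is not intransitive (R••∧R•• but R••).
So no modal formula (or set of formulas) defines exactly the intransitive frames.

No — not modally definable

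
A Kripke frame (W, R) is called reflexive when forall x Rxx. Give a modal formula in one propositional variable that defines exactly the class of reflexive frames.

This is reflexivity; the standard corresponding axiom is T: □r → r.
Suppose □r→r is valid. At any x set V(r)={w : Rxw}. Then □r holds at x, so r holds at x, i.e. Rxx.

□r → r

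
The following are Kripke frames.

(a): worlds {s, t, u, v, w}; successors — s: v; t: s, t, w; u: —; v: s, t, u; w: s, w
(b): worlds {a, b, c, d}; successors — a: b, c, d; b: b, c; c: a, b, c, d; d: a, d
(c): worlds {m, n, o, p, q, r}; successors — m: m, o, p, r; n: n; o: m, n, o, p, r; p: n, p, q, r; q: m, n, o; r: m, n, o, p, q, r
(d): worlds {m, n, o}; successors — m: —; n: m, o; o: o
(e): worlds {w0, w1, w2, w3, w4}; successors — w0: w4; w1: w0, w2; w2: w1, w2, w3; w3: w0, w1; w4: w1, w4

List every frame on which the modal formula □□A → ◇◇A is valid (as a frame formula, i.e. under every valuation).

(b), (c), (e)

The schema corresponds to a generalized confluence (Geach) condition: ∀x ∃w (xR²w ∧ xR²w).
(a): fails — at u but no w* with uR²w* and uR²w*.
(b): satisfies the condition.
(c): satisfies the condition.
(d): fails — at m but no w with mR²w and mR²w.
(e): satisfies the condition.
Valid on: (b), (c), (e).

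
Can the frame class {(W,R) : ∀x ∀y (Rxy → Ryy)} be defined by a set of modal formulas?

The condition is shift-reflexivity. A defining modal formula is □(□q → q).
Suppose □(□q→q) is valid. Take Rxy and set V(q)={w : Ryw}. Then at y, □q holds; since □(□q→q) at x, □q→q at y, so q at y, i.e. Ryy.

Yes, by □(□q → q)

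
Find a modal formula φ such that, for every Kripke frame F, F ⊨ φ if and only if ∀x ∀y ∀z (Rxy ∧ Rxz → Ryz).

A defining formula is ◇r → □◇r (the 5 axiom).

◇r → □◇r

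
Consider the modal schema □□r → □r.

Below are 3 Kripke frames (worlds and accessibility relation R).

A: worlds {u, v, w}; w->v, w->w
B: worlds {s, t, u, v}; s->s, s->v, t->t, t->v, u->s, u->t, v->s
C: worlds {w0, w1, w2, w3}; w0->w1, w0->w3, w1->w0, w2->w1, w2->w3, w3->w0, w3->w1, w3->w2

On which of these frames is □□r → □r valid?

A, B

Frame correspondent (Sahlqvist): ∀x ∀y (Rxy → ∃z (Rxz ∧ Rzy)) — i.e. density.
A: holds.
B: holds.
C: fails — Rw1w0 but no z with Rw1z and Rzw0.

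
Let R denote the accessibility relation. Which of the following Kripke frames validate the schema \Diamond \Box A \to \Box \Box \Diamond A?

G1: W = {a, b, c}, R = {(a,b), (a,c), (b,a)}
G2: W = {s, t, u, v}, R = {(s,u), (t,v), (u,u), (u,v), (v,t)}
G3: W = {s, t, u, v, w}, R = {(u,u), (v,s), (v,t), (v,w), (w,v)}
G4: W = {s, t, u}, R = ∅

This is the axiom for a generalized confluence (Geach) condition; its first-order frame correspondent is \forall x \forall y \forall z ((xRy \wedge x R^2 z) \to \exists w (yRw \wedge zRw)).
G1: fails — aRb, aR²a but no w with bRw and aRw.
G2: fails — sRu, sR²v but no w with uRw and vRw.
G3: fails — vRs, vR²v but no w* with sRw* and vRw*.
G4: ✓.

G4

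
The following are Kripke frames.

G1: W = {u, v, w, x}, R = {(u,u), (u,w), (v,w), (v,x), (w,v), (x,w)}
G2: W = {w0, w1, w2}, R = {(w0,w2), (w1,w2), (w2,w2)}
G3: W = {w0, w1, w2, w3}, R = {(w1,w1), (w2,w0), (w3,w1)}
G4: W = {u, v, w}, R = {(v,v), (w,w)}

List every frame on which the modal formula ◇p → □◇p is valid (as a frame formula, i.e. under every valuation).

G2, G4

Frame correspondent (Sahlqvist): ∀x ∀y ∀z (Rxy ∧ Rxz → Ryz) — i.e. the Euclidean property.
G1: fails — Ruw and Ruw but not Rww.
G2: condition met.
G3: fails — Rw2w0 and Rw2w0 but not Rw0w0.
G4: condition met.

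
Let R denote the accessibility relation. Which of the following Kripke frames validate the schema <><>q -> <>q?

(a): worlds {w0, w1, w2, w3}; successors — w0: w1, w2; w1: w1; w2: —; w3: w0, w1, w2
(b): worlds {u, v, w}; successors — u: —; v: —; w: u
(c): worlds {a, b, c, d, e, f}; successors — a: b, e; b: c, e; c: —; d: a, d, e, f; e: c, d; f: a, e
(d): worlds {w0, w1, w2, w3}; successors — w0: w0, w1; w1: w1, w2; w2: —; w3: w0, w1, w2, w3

This is the axiom for transitivity; its first-order frame correspondent is forall x forall y forall z (Rxy & Ryz -> Rxz).
(a): condition met.
(b): condition met.
(c): fails — Rab and Rbc but not Rac.
(d): fails — Rw0w1 and Rw1w2 but not Rw0w2.

(a), (b)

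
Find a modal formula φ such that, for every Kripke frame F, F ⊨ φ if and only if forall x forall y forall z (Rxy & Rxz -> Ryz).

The condition is the Euclidean property. The 5 schema ◇q → □◇q defines it.
Suppose ◇q→□◇q is valid. Take Rxy, Rxz and set V(q)={y}. Then ◇q at x, so □◇q at x, so ◇q at z, so some w with Rzw has q; w=y, i.e. Rzy. By symmetry of the argument, Ryz.

◇q → □◇q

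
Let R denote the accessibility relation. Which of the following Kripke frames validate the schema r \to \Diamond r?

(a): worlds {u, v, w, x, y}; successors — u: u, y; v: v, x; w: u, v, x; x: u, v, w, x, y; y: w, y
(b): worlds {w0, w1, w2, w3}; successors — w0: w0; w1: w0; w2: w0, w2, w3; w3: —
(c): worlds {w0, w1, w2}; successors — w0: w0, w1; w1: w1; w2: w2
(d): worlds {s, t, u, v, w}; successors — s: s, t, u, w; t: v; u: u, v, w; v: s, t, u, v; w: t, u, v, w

(c)

Frame correspondent (Sahlqvist): \forall x Rxx — i.e. reflexivity.
(a): fails — world w does not see itself.
(b): fails — world w1 does not see itself.
(c): condition met.
(d): fails — world t does not see itself.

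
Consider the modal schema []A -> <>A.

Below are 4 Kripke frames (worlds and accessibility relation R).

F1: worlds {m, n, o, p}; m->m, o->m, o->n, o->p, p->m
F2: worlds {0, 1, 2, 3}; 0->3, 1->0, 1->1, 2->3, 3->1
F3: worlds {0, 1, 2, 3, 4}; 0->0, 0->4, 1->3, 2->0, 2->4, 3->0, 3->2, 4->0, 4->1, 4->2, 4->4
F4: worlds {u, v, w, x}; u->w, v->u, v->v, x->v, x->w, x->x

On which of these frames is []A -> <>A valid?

F2, F3

Frame correspondent (Sahlqvist): forall x exists y Rxy — i.e. seriality.
F1: fails — world n has no successor.
F2: holds.
F3: holds.
F4: fails — world w has no successor.
Valid on: F2, F3.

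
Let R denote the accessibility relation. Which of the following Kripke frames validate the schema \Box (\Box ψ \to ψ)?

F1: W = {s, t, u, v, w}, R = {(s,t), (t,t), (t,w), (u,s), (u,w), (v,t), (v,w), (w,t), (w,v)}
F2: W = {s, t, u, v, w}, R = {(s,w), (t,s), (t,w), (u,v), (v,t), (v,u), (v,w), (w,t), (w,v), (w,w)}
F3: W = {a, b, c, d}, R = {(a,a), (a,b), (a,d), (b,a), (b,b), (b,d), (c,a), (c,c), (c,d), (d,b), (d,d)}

F3

This is the axiom for shift-reflexivity; its first-order frame correspondent is \forall x \forall y (Rxy \to Ryy).
F1: fails — Ruw but not Rww.
F2: fails — Ruv but not Rvv.
F3: condition met.
Valid on: F3.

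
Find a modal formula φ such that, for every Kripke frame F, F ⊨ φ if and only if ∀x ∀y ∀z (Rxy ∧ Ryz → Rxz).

□ψ → □□ψ

A defining formula is □ψ → □□ψ (the 4 axiom).
Suppose □ψ→□□ψ is valid. Take Rxy, Ryz and set V(ψ)={w : Rxw}. Then □ψ at x, so □□ψ at x, so □ψ at y, so ψ at z, i.e. Rxz.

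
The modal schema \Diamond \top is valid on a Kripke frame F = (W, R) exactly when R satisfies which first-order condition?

Seriality

◇⊤ holds at w iff w has a successor, so frame-validity of ◇⊤ is exactly seriality. Equivalently via □q → ◇q:
Suppose □q→◇q is valid. At any x set V(q)=W. Then □q at x, so ◇q at x, so x has a successor.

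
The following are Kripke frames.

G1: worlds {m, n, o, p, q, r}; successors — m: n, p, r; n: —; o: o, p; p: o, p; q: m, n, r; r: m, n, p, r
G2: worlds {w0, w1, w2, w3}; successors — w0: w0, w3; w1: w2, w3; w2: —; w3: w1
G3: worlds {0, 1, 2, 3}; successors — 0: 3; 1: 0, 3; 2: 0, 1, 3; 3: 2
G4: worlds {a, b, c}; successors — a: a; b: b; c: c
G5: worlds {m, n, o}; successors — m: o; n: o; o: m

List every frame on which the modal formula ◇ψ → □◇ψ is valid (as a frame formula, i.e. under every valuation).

G4

This is the axiom for the Euclidean property; its first-order frame correspondent is ∀x ∀y ∀z (Rxy ∧ Rxz → Ryz).
G1: fails — Rmn and Rmr but not Rnr.
G2: fails — Rw0w3 and Rw0w0 but not Rw3w0.
G3: fails — R03 and R03 but not R33.
G4: ✓.
G5: fails — Rmo and Rmo but not Roo.
Valid on: G4.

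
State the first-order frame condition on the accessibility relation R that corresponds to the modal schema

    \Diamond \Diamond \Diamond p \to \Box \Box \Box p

\forall x \forall y \forall z ((x R^3 y \wedge x R^3 z) \to \exists w (y = w \wedge z = w))

This is a Sahlqvist (Geach-type) schema ◇^3□^0p → □^3◇^0p.
Minimal-valuation argument: fix x; take any y with xR^3y and any z with xR^3z. Set V(p) to the set of worlds R-reachable from y in exactly 0 steps. Then □^0p holds at y, so the antecedent holds at x; validity forces ◇^0p at z, giving a w with zR^0w and yR^0w.
First-order correspondent: \forall x \forall y \forall z ((x R^3 y \wedge x R^3 z) \to \exists w (y = w \wedge z = w)).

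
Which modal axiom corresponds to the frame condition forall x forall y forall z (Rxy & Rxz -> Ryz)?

◇q → □◇q

A defining formula is ◇q → □◇q (the 5 axiom).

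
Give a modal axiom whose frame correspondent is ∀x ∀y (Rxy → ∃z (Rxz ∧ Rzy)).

□□p → □p

This is density; the standard corresponding axiom is C4: □□p → □p.
Suppose □□p→□p is valid. Take Rxy and set V(p)={w : xR²w}. Then □□p at x, so □p at x, so p at y, i.e. ∃z(Rxz∧Rzy).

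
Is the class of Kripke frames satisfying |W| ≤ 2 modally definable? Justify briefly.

Modal frame validity is preserved under disjoint unions.
Any modal formula valid on each of 3 disjoint one-world frames is valid on their disjoint union (validity is preserved under disjoint unions). Each one-world frame has |W|=1≤2, but the union has |W|=3.
So no modal formula (or set of formulas) defines exactly the |W|≤2 frames.

Not modally definable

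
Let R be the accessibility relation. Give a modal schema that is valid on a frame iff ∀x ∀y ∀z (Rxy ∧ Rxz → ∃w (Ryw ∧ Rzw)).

◇□ψ → □◇ψ

The condition is convergence. The .2 schema ◇□ψ → □◇ψ defines it.
Suppose ◇□ψ→□◇ψ is valid. Take Rxy, Rxz and set V(ψ)={w : Ryw}. Then □ψ at y so ◇□ψ at x, so □◇ψ at x, so ◇ψ at z, giving w with Rzw and Ryw.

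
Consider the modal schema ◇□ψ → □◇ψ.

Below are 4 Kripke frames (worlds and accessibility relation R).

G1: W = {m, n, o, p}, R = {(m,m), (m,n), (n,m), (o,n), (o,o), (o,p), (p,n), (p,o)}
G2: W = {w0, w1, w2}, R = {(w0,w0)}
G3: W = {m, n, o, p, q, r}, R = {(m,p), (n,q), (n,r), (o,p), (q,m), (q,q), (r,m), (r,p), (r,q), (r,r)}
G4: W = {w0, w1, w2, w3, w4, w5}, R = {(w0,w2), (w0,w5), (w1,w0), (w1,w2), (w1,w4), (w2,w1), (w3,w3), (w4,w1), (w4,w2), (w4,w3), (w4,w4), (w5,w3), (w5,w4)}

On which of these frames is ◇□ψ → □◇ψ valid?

This is the axiom for convergence; its first-order frame correspondent is ∀x ∀y ∀z (Rxy ∧ Rxz → ∃w (Ryw ∧ Rzw)).
G1: fails — Ron and Rop but n and p have no common successor.
G2: ✓.
G3: fails — Rmp and Rmp but p and p have no common successor.
G4: fails — Rw0w5 and Rw0w2 but w5 and w2 have no common successor.

G2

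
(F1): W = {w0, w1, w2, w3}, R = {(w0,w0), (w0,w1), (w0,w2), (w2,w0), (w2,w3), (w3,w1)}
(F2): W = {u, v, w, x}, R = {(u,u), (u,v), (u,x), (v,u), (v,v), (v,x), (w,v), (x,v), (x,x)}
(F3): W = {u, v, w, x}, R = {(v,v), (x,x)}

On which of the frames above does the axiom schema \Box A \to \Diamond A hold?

This is the axiom for seriality; its first-order frame correspondent is \forall x \exists y Rxy.
(F1): fails — world w1 has no successor.
(F2): condition met.
(F3): fails — world u has no successor.
Valid on: (F2).

(F2)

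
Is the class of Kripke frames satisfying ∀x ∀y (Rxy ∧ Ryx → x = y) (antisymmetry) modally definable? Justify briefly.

Any modally definable frame class is closed under surjective bounded morphisms.
The 4-cycle (worlds w0,w1,w2,w3 with w0→w1→w2→w3→w0) is antisymmetric. Sending even-indexed worlds to s and odd-indexed worlds to t is a surjective bounded morphism onto the two-world frame with s↔t, which is not antisymmetric.
Hence antisymmetry is not modally definable.

Not definable by any modal formula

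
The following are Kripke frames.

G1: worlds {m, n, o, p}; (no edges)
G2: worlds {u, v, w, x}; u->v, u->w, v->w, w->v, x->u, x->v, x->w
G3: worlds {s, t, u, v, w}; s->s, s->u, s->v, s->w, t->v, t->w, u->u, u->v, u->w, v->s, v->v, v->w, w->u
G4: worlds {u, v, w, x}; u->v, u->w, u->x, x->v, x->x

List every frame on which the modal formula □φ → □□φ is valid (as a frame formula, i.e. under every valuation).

Frame correspondent (Sahlqvist): ∀x ∀y ∀z (Rxy ∧ Ryz → Rxz) — i.e. transitivity.
G1: ✓.
G2: fails — Rvw and Rwv but not Rvv.
G3: fails — Ruv and Rvs but not Rus.
G4: ✓.
Valid on: G1, G4.

G1, G4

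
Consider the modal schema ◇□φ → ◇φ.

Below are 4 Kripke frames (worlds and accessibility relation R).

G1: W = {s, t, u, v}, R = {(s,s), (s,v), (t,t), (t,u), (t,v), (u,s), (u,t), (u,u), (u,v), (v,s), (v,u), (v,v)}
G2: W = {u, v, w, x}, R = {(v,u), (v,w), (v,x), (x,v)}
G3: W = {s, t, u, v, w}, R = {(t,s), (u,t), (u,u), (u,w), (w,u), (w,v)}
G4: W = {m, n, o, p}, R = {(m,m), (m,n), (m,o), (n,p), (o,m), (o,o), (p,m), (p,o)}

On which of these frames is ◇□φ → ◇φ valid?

Frame correspondent (Sahlqvist): ∀x ∀y (xRy → ∃w (yRw ∧ xRw)) — i.e. a generalized confluence (Geach) condition.
G1: ✓.
G2: fails — vRu but no t with uRt and vRt.
G3: fails — tRs but no w* with sRw* and tRw*.
G4: fails — mRn but no w with nRw and mRw.

G1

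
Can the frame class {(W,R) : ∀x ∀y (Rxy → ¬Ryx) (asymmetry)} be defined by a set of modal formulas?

If a class were modally definable it would be closed under surjective bounded morphisms (Goldblatt–Thomason).
The 3-cycle (worlds w0,w1,w2 with w0→w1→w2→w0) is asymmetric. Mapping every world to a single reflexive point • is a surjective bounded morphism, and the reflexive point is not asymmetric (R•• but asymmetry requires ¬R••).
So no modal formula (or set of formulas) defines exactly the asymmetric frames.

Not definable by any modal formula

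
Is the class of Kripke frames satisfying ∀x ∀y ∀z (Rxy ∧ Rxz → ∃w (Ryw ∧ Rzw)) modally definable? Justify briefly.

This is a Sahlqvist condition; the .2 axiom ◇□r → □◇r defines it.
Suppose ◇□r→□◇r is valid. Take Rxy, Rxz and set V(r)={w : Ryw}. Then □r at y so ◇□r at x, so □◇r at x, so ◇r at z, giving w with Rzw and Ryw.

Definable; ◇□r → □◇r defines it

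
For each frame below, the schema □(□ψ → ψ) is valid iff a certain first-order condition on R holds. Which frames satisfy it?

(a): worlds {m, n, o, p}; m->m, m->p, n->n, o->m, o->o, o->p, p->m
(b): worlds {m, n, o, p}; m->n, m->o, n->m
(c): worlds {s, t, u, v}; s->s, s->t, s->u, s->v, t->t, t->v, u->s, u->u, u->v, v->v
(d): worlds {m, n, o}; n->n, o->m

(c)

This is the axiom for shift-reflexivity; its first-order frame correspondent is ∀x ∀y (Rxy → Ryy).
(a): fails — Rop but not Rpp.
(b): fails — Rnm but not Rmm.
(c): ✓.
(d): fails — Rom but not Rmm.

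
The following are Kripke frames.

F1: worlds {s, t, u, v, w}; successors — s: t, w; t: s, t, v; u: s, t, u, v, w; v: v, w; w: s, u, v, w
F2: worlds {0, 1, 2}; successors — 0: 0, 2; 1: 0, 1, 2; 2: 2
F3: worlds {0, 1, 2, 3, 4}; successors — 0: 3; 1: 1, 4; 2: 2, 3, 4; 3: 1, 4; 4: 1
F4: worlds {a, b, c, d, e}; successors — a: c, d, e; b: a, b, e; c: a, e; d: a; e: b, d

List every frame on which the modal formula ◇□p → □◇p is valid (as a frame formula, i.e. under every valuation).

Frame correspondent (Sahlqvist): ∀x ∀y ∀z (Rxy ∧ Rxz → ∃w (Ryw ∧ Rzw)) — i.e. convergence.
F1: satisfies the condition.
F2: satisfies the condition.
F3: fails — R22 and R24 but 2 and 4 have no common successor.
F4: fails — Rae and Rac but e and c have no common successor.
Valid on: F1, F2.

F1, F2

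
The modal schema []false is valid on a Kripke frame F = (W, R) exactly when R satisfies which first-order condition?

emptiness of R: forall x forall y ~Rxy

□⊥ is valid iff no world has any successor (otherwise □⊥ fails at any world with one).
The converse is a direct semantic check.
So the correspondent is emptiness of R.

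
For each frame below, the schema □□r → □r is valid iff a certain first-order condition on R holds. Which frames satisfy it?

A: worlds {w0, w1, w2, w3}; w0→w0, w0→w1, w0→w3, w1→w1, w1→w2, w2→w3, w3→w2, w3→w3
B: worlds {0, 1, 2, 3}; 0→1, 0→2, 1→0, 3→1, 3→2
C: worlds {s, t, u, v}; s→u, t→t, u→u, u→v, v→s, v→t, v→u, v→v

This is the axiom for density; its first-order frame correspondent is ∀x ∀y (Rxy → ∃z (Rxz ∧ Rzy)).
A: satisfies the condition.
B: fails — R10 but no z with R1z and Rz0.
C: satisfies the condition.
Valid on: A, C.

A, C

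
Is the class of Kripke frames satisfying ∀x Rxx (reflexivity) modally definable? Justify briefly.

Yes, by □r → r

This is a Sahlqvist condition; the T axiom □r → r defines it.
Suppose □r→r is valid. At any x set V(r)={w : Rxw}. Then □r holds at x, so r holds at x, i.e. Rxx.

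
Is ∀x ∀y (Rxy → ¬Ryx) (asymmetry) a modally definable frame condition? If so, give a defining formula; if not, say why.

Modal frame validity is preserved under surjective bounded morphisms.
The 4-cycle (worlds 0,1,2,3 with 0→1→2→3→0) is asymmetric. Mapping every world to a single reflexive point • is a surjective bounded morphism, and the reflexive point is not asymmetric (R•• but asymmetry requires ¬R••).
So the class is not modally definable.

Not definable by any modal formula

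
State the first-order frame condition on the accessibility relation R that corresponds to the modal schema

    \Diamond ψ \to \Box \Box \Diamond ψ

This is a Sahlqvist (Geach-type) schema ◇^1□^0ψ → □^2◇^1ψ.
Minimal-valuation argument: fix x; take any y with xR^1y and any z with xR^2z. Set V(ψ) to the set of worlds R-reachable from y in exactly 0 steps. Then □^0ψ holds at y, so the antecedent holds at x; validity forces ◇^1ψ at z, giving a w with zR^1w and yR^0w.
First-order correspondent: \forall x \forall y \forall z ((xRy \wedge x R^2 z) \to \exists w (y = w \wedge zRw)).

\forall x \forall y \forall z ((xRy \wedge x R^2 z) \to \exists w (y = w \wedge zRw))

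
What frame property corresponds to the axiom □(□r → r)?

shift-reflexivity

This is the T□ axiom.
It corresponds to shift-reflexivity: ∀x ∀y (Rxy → Ryy).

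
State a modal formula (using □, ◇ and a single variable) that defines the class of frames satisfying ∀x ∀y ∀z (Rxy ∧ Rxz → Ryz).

A defining formula is ◇q → □◇q (the 5 axiom).
Suppose ◇q→□◇q is valid. Take Rxy, Rxz and set V(q)={y}. Then ◇q at x, so □◇q at x, so ◇q at z, so some w with Rzw has q; w=y, i.e. Rzy. By symmetry of the argument, Ryz.

◇q → □◇q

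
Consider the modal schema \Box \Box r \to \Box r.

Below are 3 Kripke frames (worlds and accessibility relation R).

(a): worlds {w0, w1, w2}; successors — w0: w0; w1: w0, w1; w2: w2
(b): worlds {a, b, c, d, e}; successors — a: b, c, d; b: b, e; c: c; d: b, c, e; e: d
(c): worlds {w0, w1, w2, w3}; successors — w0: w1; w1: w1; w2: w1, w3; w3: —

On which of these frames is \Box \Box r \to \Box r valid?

(a)

This is the axiom for density; its first-order frame correspondent is \forall x \forall y (Rxy \to \exists z (Rxz \wedge Rzy)).
(a): satisfies the condition.
(b): fails — Red but no z with Rez and Rzd.
(c): fails — Rw2w3 but no z with Rw2z and Rzw3.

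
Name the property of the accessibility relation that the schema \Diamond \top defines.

This schema is equivalent to the D axiom □p → ◇p.
Its frame correspondent is seriality — \forall x \exists y Rxy.

seriality: \forall x \exists y Rxy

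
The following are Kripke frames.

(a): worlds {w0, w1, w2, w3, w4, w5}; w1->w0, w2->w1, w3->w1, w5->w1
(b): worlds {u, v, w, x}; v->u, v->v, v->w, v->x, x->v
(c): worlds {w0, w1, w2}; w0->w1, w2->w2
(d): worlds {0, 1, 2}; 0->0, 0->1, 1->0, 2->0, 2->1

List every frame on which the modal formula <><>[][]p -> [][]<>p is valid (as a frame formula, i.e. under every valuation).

(c), (d)

Frame correspondent (Sahlqvist): forall x forall y forall z ((x R^2 y & x R^2 z) -> exists w (y R^2 w & zRw)) — i.e. a generalized confluence (Geach) condition.
(a): fails — w2R²w0, w2R²w0 but no w with w0R²w and w0Rw.
(b): fails — vR²u, vR²u but no t with uR²t and uRt.
(c): holds.
(d): holds.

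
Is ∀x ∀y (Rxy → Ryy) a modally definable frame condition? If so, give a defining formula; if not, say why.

This is a Sahlqvist condition; the T□ axiom □(□r → r) defines it.

Yes, by □(□r → r)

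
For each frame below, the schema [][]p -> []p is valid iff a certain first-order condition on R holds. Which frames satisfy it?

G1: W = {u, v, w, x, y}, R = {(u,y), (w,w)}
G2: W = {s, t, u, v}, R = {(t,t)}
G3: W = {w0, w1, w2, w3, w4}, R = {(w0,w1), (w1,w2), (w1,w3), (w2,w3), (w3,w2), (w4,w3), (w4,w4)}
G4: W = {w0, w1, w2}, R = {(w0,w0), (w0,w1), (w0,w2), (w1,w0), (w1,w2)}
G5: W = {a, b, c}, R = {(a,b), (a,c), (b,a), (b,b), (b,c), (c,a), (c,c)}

G2, G4, G5

The schema corresponds to density: forall x forall y (Rxy -> exists z (Rxz & Rzy)).
G1: fails — Ruy but no z with Ruz and Rzy.
G2: holds.
G3: fails — Rw3w2 but no z with Rw3z and Rzw2.
G4: holds.
G5: holds.
Valid on: G2, G4, G5.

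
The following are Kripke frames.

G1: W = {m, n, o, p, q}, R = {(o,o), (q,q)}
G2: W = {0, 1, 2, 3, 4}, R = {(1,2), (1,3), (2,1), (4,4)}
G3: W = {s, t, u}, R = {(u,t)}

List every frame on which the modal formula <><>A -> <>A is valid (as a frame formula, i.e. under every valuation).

G1, G3

The schema corresponds to transitivity: forall x forall y forall z (Rxy & Ryz -> Rxz).
G1: holds.
G2: fails — R12 and R21 but not R11.
G3: holds.
Valid on: G1, G3.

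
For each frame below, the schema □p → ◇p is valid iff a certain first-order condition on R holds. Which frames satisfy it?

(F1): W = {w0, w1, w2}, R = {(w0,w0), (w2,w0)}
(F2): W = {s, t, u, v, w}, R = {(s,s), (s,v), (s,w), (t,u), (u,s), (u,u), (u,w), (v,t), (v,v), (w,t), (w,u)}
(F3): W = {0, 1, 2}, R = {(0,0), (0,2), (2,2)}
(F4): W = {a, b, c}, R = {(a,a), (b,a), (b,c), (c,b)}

(F2), (F4)

Frame correspondent (Sahlqvist): ∀x ∃y Rxy — i.e. seriality.
(F1): fails — world w1 has no successor.
(F2): holds.
(F3): fails — world 1 has no successor.
(F4): holds.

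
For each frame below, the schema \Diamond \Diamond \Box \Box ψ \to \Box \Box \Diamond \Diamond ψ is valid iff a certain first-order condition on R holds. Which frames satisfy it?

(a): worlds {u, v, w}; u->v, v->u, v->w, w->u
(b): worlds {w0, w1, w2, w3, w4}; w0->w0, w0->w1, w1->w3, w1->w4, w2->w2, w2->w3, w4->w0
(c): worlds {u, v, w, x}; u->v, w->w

The schema corresponds to a generalized confluence (Geach) condition: \forall x \forall y \forall z ((x R^2 y \wedge x R^2 z) \to \exists w (y R^2 w \wedge z R^2 w)).
(a): fails — uR²u, uR²w but no t with uR²t and wR²t.
(b): fails — w0R²w0, w0R²w3 but no w with w0R²w and w3R²w.
(c): condition met.
Valid on: (c).

(c)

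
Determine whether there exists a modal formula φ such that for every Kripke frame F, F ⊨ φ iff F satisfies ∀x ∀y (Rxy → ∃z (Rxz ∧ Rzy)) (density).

This is a Sahlqvist condition; the C4 axiom □□p → □p defines it.
Suppose □□p→□p is valid. Take Rxy and set V(p)={w : xR²w}. Then □□p at x, so □p at x, so p at y, i.e. ∃z(Rxz∧Rzy).

Yes — defined by □□p → □p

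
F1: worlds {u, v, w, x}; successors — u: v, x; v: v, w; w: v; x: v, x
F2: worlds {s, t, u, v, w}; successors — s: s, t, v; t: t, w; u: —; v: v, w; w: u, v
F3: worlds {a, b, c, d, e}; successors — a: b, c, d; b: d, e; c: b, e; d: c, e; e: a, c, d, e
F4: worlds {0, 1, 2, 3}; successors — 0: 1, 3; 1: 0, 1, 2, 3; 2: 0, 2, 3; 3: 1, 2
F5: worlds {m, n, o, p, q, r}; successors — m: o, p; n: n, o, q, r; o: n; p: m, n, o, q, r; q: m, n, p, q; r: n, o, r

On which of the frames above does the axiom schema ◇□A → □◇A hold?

The schema corresponds to convergence: ∀x ∀y ∀z (Rxy ∧ Rxz → ∃w (Ryw ∧ Rzw)).
F1: satisfies the condition.
F2: fails — Rtw and Rtt but w and t have no common successor.
F3: satisfies the condition.
F4: satisfies the condition.
F5: fails — Rpm and Rpo but m and o have no common successor.

F1, F3, F4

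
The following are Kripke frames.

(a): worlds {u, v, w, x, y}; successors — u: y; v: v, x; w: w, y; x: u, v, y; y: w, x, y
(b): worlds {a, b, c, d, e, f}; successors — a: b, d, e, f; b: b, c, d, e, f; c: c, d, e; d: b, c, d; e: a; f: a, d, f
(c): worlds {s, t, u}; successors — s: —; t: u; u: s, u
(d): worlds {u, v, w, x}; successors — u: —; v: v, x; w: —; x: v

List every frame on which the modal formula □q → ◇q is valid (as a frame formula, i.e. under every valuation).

(a), (b)

Frame correspondent (Sahlqvist): ∀x ∃y Rxy — i.e. seriality.
(a): holds.
(b): holds.
(c): fails — world s has no successor.
(d): fails — world u has no successor.
Valid on: (a), (b).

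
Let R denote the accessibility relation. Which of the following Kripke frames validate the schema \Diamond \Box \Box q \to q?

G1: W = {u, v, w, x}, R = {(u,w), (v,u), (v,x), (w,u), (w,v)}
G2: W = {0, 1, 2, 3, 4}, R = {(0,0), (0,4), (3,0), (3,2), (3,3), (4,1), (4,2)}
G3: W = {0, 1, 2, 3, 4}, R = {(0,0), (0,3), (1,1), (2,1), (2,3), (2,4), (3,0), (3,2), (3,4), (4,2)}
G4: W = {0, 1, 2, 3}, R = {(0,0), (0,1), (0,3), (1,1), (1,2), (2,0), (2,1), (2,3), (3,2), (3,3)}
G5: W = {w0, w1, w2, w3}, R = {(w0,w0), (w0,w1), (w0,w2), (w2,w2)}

This is the axiom for a generalized confluence (Geach) condition; its first-order frame correspondent is \forall x \forall y (xRy \to \exists w (y R^2 w \wedge x = w)).
G1: fails — vRx but no t with xR²t and v=t.
G2: fails — 0R4 but no w with 4R²w and 0=w.
G3: fails — 2R1 but no w with 1R²w and 2=w.
G4: condition met.
G5: fails — w0Rw1 but no w with w1R²w and w0=w.
Valid on: G4.

G4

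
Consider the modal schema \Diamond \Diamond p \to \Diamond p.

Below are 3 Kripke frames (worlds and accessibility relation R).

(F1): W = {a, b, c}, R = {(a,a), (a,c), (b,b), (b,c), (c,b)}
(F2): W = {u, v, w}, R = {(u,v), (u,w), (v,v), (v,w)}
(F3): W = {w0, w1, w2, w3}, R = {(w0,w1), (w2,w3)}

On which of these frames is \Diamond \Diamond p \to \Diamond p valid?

Frame correspondent (Sahlqvist): \forall x \forall y \forall z (Rxy \wedge Ryz \to Rxz) — i.e. transitivity.
(F1): fails — Rcb and Rbc but not Rcc.
(F2): condition met.
(F3): condition met.

(F2), (F3)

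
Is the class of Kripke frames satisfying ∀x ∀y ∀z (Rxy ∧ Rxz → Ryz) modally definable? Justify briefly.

Definable; ◇q → □◇q defines it

This is a Sahlqvist condition; the 5 axiom ◇q → □◇q defines it.
Suppose ◇q→□◇q is valid. Take Rxy, Rxz and set V(q)={y}. Then ◇q at x, so □◇q at x, so ◇q at z, so some w with Rzw has q; w=y, i.e. Rzy. By symmetry of the argument, Ryz.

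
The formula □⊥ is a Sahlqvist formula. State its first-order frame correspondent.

emptiness of R

□⊥ is valid iff no world has any successor (otherwise □⊥ fails at any world with one).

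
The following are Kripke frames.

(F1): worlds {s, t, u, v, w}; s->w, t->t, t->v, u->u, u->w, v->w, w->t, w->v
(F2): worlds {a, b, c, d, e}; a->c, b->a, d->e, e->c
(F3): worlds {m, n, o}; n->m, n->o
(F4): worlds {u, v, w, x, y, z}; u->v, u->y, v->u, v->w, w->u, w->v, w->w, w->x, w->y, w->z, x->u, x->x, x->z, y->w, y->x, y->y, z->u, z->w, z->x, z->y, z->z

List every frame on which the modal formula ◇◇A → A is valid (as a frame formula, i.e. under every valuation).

This is the axiom for a generalized confluence (Geach) condition; its first-order frame correspondent is ∀x ∀y (xR²y → ∃w (y = w ∧ x = w)).
(F1): fails — sR²t but t ≠ s.
(F2): fails — bR²c but c ≠ b.
(F3): condition met.
(F4): fails — uR²w but w ≠ u.
Valid on: (F3).

(F3)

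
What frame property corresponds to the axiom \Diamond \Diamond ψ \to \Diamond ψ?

This is frame-equivalent to □ψ → □□ψ (substitute ¬ψ for ψ and contrapose).
Suppose □ψ→□□ψ is valid. Take Rxy, Ryz and set V(ψ)={w : Rxw}. Then □ψ at x, so □□ψ at x, so □ψ at y, so ψ at z, i.e. Rxz.
Conversely, on a frame with transitivity the schema holds at every world under every valuation.
So the correspondent is transitivity.

transitivity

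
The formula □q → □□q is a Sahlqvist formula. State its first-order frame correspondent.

Transitivity

Suppose □q→□□q is valid. Take Rxy, Ryz and set V(q)={w : Rxw}. Then □q at x, so □□q at x, so □q at y, so q at z, i.e. Rxz.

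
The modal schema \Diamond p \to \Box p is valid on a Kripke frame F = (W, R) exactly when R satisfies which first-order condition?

partial functionality

Suppose ◇p→□p is valid. Take Rxy, Rxz and set V(p)={y}. Then ◇p at x, so □p at x, so p at z, i.e. z=y.
The converse is a direct semantic check.
Frame condition: \forall x \forall y \forall z (Rxy \wedge Rxz \to y = z).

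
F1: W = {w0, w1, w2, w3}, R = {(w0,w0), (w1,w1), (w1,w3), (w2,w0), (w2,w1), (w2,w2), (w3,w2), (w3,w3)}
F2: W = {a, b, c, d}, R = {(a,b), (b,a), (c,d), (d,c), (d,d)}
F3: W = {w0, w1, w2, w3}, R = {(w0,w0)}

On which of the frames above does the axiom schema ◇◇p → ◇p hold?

Frame correspondent (Sahlqvist): ∀x ∀y ∀z (Rxy ∧ Ryz → Rxz) — i.e. transitivity.
F1: fails — Rw3w2 and Rw2w1 but not Rw3w1.
F2: fails — Rcd and Rdc but not Rcc.
F3: condition met.
Valid on: F3.

F3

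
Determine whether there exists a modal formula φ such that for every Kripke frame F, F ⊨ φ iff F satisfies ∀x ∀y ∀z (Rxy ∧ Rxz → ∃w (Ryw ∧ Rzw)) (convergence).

Definable; ◇□r → □◇r defines it

Yes: it is convergence, defined by the .2 schema ◇□r → □◇r.
Suppose ◇□r→□◇r is valid. Take Rxy, Rxz and set V(r)={w : Ryw}. Then □r at y so ◇□r at x, so □◇r at x, so ◇r at z, giving w with Rzw and Ryw.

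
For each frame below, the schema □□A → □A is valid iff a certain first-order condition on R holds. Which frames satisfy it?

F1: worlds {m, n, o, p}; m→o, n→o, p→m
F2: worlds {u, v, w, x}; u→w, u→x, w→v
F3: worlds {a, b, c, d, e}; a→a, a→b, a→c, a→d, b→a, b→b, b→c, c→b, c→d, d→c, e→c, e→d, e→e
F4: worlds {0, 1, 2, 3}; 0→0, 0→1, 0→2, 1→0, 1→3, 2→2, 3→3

Frame correspondent (Sahlqvist): ∀x ∀y (Rxy → ∃z (Rxz ∧ Rzy)) — i.e. density.
F1: fails — Rno but no z with Rnz and Rzo.
F2: fails — Ruw but no z with Ruz and Rzw.
F3: fails — Rcd but no z with Rcz and Rzd.
F4: satisfies the condition.
Valid on: F4.

F4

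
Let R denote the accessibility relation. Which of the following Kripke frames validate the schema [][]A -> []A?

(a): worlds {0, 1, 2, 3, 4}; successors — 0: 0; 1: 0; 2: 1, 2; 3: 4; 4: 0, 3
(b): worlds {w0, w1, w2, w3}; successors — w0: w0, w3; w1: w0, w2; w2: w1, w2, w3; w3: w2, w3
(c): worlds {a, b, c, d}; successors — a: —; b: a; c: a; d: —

(b)

Frame correspondent (Sahlqvist): forall x forall y (Rxy -> exists z (Rxz & Rzy)) — i.e. density.
(a): fails — R34 but no z with R3z and Rz4.
(b): satisfies the condition.
(c): fails — Rca but no z with Rcz and Rza.
Valid on: (b).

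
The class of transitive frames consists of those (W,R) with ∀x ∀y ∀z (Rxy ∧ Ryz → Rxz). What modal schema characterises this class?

This is transitivity; the standard corresponding axiom is 4: □q → □□q.
Suppose □q→□□q is valid. Take Rxy, Ryz and set V(q)={w : Rxw}. Then □q at x, so □□q at x, so □q at y, so q at z, i.e. Rxz.

□q → □□q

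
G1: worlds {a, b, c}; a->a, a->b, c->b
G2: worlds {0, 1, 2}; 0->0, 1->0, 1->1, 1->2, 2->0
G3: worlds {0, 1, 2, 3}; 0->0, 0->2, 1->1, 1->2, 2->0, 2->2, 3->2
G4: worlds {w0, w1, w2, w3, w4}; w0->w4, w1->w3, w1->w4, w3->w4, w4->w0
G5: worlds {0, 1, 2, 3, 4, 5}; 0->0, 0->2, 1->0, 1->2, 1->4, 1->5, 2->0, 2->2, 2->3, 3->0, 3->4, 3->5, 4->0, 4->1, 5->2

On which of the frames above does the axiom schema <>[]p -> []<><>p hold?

Frame correspondent (Sahlqvist): forall x forall y forall z ((xRy & xRz) -> exists w (yRw & z R^2 w)) — i.e. a generalized confluence (Geach) condition.
G1: fails — aRa, aRb but no w with aRw and bR²w.
G2: ✓.
G3: ✓.
G4: fails — w0Rw4, w0Rw4 but no w with w4Rw and w4R²w.
G5: ✓.
Valid on: G2, G3, G5.

G2, G3, G5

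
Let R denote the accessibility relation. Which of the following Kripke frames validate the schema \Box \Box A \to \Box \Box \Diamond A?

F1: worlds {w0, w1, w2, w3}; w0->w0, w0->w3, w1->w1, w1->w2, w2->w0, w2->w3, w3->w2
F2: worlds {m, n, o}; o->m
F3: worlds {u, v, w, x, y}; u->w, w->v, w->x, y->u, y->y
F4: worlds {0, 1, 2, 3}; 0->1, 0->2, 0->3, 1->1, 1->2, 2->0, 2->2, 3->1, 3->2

The schema corresponds to a generalized confluence (Geach) condition: \forall x \forall z (x R^2 z \to \exists w (x R^2 w \wedge zRw)).
F1: fails — w3R²w3 but no w with w3R²w and w3Rw.
F2: satisfies the condition.
F3: fails — uR²v but no t with uR²t and vRt.
F4: satisfies the condition.
Valid on: F2, F4.

F2, F4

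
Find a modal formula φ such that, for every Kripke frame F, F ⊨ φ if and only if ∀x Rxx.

□p → p

A defining formula is □p → p (the T axiom).
Suppose □p→p is valid. At any x set V(p)={w : Rxw}. Then □p holds at x, so p holds at x, i.e. Rxx.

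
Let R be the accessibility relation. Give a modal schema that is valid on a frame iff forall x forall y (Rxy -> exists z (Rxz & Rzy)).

This is density; the standard corresponding axiom is C4: □□s → □s.
Suppose □□s→□s is valid. Take Rxy and set V(s)={w : xR²w}. Then □□s at x, so □s at x, so s at y, i.e. ∃z(Rxz∧Rzy).

□□s → □s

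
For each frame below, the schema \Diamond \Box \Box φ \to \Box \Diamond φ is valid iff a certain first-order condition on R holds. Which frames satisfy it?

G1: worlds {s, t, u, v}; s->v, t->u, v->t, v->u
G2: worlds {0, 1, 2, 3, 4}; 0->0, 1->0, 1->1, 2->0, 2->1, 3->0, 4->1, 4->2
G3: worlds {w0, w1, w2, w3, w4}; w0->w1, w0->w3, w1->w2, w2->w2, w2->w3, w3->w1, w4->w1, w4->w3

The schema corresponds to a generalized confluence (Geach) condition: \forall x \forall y \forall z ((xRy \wedge xRz) \to \exists w (y R^2 w \wedge zRw)).
G1: fails — tRu, tRu but no w with uR²w and uRw.
G2: satisfies the condition.
G3: fails — w0Rw1, w0Rw3 but no w with w1R²w and w3Rw.
Valid on: G2.

G2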